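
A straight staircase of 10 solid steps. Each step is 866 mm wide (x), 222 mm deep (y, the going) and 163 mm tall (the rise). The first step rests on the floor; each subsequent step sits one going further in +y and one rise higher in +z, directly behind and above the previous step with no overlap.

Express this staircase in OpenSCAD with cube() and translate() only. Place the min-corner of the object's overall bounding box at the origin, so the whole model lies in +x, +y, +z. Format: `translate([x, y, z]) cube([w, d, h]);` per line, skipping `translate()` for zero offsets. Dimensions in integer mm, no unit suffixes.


cube([866, 222, 163]);
translate([0, 222, 163]) cube([866, 222, 163]);
translate([0, 444, 326]) cube([866, 222, 163]);
translate([0, 666, 489]) cube([866, 222, 163]);
translate([0, 888, 652]) cube([866, 222, 163]);
translate([0, 1110, 815]) cube([866, 222, 163]);
translate([0, 1332, 978]) cube([866, 222, 163]);
translate([0, 1554, 1141]) cube([866, 222, 163]);
translate([0, 1776, 1304]) cube([866, 222, 163]);
translate([0, 1998, 1467]) cube([866, 222, 163]);


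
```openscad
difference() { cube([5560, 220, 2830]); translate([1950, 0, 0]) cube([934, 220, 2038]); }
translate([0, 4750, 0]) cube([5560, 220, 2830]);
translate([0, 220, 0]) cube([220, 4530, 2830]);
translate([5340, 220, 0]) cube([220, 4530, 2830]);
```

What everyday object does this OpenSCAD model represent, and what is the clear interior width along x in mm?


A single room. The interior width is 5120 mm.

Four walls enclosing a rectangle with a door in the front wall — a room. Outside width 5560 minus two 220 mm walls gives 5120 mm.


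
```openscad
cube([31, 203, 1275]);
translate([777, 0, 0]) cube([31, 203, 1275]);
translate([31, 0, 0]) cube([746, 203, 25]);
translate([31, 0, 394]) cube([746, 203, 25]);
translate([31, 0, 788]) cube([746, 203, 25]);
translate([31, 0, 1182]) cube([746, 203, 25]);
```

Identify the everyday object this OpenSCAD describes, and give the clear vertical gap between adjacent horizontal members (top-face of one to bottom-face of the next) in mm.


A bookshelf. The clear shelf gap is 369 mm.

Two tall side panels with 4 horizontal boards between them — a bookshelf. The first two shelf undersides are at z = 0 and z = 394; with shelf thickness 25, the clear gap is 394 − 0 − 25 = 369 mm.


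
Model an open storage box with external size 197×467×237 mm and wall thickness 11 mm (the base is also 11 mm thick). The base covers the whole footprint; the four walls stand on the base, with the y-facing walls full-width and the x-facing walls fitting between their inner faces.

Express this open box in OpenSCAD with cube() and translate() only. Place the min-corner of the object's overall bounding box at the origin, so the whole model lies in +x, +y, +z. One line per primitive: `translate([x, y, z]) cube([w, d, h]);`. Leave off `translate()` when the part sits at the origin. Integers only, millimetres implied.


cube([197, 467, 11]);
translate([0, 0, 11]) cube([197, 11, 226]);
translate([0, 456, 11]) cube([197, 11, 226]);
translate([0, 11, 11]) cube([11, 445, 226]);
translate([186, 11, 11]) cube([11, 445, 226]);


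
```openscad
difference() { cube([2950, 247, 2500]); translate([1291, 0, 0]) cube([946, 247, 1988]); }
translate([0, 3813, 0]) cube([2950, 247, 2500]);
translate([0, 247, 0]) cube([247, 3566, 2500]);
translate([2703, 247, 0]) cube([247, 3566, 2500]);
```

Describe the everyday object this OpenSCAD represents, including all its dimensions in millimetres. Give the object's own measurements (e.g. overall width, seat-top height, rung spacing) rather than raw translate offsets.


A single room: four walls, each 2500 mm tall and 247 mm thick, enclosing an outside footprint 2950×4060 mm (x × y), no floor or roof. The front and back walls (−y and +y sides) run the full x-width; the side walls fit between their inner faces. A door opening 946 mm wide and 1988 mm tall is cut through the front wall from the floor up, its −x edge 1291 mm from the wall's −x end.


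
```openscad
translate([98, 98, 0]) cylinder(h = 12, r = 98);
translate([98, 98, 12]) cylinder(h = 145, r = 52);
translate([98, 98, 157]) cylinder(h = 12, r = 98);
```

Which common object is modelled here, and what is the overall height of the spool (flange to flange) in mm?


A spool. The overall height is 169 mm.

Three coaxial cylinders, large–small–large — a spool. Two 12 mm flanges and a 145 mm core give 12 + 145 + 12 = 169 mm.


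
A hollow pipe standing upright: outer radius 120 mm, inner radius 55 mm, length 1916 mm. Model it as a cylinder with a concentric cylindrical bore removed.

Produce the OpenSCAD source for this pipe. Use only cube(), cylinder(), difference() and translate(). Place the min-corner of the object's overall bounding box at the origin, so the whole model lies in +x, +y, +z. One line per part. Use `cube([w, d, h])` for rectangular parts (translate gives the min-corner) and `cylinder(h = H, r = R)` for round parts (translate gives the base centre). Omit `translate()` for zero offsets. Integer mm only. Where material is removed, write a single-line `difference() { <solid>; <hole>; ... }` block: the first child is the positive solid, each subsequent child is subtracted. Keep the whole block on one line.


difference() { translate([120, 120, 0]) cylinder(h = 1916, r = 120); translate([120, 120, 0]) cylinder(h = 1916, r = 55); }


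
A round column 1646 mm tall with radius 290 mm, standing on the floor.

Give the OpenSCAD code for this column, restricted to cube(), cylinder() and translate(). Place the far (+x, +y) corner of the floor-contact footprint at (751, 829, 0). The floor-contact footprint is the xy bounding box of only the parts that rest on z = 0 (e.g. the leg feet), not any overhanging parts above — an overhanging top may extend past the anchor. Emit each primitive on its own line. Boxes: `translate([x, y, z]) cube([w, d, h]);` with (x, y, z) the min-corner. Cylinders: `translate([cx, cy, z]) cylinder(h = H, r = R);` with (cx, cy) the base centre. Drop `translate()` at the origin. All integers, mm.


translate([461, 539, 0]) cylinder(h = 1646, r = 290);


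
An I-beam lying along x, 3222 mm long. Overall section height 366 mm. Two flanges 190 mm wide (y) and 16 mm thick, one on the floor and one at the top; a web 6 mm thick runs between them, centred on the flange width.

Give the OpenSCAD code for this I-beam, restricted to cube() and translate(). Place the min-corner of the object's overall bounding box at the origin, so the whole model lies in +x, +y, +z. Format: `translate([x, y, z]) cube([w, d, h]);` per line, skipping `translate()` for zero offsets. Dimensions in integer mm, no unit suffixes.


cube([3222, 190, 16]);
translate([0, 92, 16]) cube([3222, 6, 334]);
translate([0, 0, 350]) cube([3222, 190, 16]);


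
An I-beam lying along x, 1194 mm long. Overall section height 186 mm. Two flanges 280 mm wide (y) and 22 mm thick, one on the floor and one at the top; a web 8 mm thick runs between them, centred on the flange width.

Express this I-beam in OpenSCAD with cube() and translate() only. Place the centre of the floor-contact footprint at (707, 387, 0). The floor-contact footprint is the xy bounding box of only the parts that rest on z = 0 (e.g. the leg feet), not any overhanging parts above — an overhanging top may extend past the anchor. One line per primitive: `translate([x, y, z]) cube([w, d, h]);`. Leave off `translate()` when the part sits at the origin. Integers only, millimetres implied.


translate([110, 247, 0]) cube([1194, 280, 22]);
translate([110, 383, 22]) cube([1194, 8, 142]);
translate([110, 247, 164]) cube([1194, 280, 22]);


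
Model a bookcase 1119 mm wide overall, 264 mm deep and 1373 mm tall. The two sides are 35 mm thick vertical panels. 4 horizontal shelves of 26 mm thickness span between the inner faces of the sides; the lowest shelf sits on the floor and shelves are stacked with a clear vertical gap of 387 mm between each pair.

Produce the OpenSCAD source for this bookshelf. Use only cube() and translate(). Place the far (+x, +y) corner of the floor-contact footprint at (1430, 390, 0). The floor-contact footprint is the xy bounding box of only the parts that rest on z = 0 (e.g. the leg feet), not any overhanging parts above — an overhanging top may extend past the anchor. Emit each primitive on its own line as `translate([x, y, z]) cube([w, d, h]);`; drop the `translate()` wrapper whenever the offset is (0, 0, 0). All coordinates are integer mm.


translate([311, 126, 0]) cube([35, 264, 1373]);
translate([1395, 126, 0]) cube([35, 264, 1373]);
translate([346, 126, 0]) cube([1049, 264, 26]);
translate([346, 126, 413]) cube([1049, 264, 26]);
translate([346, 126, 826]) cube([1049, 264, 26]);
translate([346, 126, 1239]) cube([1049, 264, 26]);


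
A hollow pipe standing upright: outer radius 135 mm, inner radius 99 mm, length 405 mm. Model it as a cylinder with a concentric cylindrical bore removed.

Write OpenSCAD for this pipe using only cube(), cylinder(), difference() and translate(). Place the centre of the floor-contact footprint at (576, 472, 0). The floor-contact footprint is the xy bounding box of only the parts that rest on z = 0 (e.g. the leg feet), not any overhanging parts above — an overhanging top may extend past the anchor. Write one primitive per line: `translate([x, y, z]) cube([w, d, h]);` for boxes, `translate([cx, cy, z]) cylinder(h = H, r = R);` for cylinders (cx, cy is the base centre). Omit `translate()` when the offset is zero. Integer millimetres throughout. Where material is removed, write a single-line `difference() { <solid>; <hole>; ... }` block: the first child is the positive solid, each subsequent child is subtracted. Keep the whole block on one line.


difference() { translate([576, 472, 0]) cylinder(h = 405, r = 135); translate([576, 472, 0]) cylinder(h = 405, r = 99); }


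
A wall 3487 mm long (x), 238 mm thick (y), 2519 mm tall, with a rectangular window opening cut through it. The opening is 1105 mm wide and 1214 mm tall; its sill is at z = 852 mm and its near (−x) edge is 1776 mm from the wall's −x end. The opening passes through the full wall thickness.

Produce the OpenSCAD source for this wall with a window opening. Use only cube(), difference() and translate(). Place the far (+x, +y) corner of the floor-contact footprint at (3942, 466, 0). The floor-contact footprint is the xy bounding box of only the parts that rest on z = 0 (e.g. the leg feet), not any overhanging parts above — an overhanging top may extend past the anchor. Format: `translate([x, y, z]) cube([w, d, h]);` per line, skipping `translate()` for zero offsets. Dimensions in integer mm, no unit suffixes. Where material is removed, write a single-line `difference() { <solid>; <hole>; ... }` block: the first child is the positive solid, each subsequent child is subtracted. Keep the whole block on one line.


difference() { translate([455, 228, 0]) cube([3487, 238, 2519]); translate([2231, 228, 852]) cube([1105, 238, 1214]); }


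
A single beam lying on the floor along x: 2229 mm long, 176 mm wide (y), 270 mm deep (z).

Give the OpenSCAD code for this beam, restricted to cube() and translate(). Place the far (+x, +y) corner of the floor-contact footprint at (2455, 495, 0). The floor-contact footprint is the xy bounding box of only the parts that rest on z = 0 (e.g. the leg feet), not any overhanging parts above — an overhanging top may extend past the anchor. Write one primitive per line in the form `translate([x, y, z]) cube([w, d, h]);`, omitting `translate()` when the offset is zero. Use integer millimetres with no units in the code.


translate([226, 319, 0]) cube([2229, 176, 270]);


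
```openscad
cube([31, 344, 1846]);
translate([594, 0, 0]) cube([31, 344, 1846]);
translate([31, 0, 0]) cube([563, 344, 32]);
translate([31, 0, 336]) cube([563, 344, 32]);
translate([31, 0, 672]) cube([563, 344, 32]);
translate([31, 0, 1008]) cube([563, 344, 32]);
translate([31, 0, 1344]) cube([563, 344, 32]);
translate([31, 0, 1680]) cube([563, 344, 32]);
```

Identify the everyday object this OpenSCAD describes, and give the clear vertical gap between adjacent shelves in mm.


A bookshelf. The clear shelf gap is 304 mm.

Two tall side panels with 6 horizontal boards between them — a bookshelf. The first two shelf undersides are at z = 0 and z = 336; with shelf thickness 32, the clear gap is 336 − 0 − 32 = 304 mm.


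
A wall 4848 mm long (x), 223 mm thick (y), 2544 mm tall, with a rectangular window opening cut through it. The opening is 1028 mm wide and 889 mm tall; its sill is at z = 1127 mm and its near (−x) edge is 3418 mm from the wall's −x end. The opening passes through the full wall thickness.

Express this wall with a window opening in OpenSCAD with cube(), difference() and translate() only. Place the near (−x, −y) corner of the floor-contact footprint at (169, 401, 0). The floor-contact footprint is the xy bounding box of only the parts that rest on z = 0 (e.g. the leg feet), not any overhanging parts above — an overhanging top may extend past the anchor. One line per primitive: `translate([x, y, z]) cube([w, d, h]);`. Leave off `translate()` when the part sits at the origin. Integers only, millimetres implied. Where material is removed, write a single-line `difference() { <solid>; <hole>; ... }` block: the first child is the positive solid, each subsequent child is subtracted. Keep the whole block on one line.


difference() { translate([169, 401, 0]) cube([4848, 223, 2544]); translate([3587, 401, 1127]) cube([1028, 223, 889]); }


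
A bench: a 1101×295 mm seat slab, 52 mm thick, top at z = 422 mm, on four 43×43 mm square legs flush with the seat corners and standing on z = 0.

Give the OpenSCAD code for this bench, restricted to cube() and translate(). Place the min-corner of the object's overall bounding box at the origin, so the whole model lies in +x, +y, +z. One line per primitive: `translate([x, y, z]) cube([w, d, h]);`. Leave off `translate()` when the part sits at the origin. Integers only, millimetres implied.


translate([0, 0, 370]) cube([1101, 295, 52]);
cube([43, 43, 370]);
translate([0, 252, 0]) cube([43, 43, 370]);
translate([1058, 0, 0]) cube([43, 43, 370]);
translate([1058, 252, 0]) cube([43, 43, 370]);


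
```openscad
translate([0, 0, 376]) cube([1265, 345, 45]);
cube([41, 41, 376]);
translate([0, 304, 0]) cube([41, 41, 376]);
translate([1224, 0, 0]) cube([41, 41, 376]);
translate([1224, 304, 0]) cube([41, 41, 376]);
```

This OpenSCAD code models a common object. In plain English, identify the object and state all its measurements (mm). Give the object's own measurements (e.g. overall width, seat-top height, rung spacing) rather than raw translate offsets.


A bench: a 1265×345 mm seat slab, 45 mm thick, top at z = 421 mm, on four 41×41 mm square legs flush with the seat corners and standing on z = 0.


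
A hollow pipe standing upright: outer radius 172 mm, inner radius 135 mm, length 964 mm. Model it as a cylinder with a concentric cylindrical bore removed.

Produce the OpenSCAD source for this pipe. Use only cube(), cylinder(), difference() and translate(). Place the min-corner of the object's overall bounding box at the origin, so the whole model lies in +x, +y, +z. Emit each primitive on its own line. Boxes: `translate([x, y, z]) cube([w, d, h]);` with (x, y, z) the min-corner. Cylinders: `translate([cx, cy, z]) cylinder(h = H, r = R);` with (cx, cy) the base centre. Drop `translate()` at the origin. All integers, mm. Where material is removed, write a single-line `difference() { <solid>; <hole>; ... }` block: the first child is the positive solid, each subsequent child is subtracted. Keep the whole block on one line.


difference() { translate([172, 172, 0]) cylinder(h = 964, r = 172); translate([172, 172, 0]) cylinder(h = 964, r = 135); }


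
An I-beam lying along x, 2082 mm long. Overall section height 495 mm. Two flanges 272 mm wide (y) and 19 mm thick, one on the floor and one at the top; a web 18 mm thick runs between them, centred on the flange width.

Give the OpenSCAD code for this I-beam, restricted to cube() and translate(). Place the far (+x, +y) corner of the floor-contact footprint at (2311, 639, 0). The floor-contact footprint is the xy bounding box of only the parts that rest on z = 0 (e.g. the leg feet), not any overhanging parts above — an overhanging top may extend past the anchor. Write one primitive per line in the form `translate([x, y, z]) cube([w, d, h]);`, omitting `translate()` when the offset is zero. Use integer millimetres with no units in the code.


translate([229, 367, 0]) cube([2082, 272, 19]);
translate([229, 494, 19]) cube([2082, 18, 457]);
translate([229, 367, 476]) cube([2082, 272, 19]);


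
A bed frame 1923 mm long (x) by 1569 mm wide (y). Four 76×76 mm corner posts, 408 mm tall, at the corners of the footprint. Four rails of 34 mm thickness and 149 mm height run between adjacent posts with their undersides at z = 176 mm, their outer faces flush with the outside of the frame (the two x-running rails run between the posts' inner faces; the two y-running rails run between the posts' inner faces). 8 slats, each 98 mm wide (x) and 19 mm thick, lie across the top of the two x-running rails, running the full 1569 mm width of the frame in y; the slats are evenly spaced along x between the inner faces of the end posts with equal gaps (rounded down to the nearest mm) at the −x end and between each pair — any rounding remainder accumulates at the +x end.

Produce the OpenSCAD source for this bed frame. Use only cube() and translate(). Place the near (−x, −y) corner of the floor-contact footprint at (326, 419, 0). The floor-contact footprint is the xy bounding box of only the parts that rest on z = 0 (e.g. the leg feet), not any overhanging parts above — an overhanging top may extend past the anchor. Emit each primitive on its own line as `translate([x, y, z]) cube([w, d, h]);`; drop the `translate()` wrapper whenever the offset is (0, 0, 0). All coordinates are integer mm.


translate([326, 419, 0]) cube([76, 76, 408]);
translate([326, 1912, 0]) cube([76, 76, 408]);
translate([2173, 419, 0]) cube([76, 76, 408]);
translate([2173, 1912, 0]) cube([76, 76, 408]);
translate([402, 419, 176]) cube([1771, 34, 149]);
translate([402, 1954, 176]) cube([1771, 34, 149]);
translate([326, 495, 176]) cube([34, 1417, 149]);
translate([2215, 495, 176]) cube([34, 1417, 149]);
translate([511, 419, 325]) cube([98, 1569, 19]);
translate([718, 419, 325]) cube([98, 1569, 19]);
translate([925, 419, 325]) cube([98, 1569, 19]);
translate([1132, 419, 325]) cube([98, 1569, 19]);
translate([1339, 419, 325]) cube([98, 1569, 19]);
translate([1546, 419, 325]) cube([98, 1569, 19]);
translate([1753, 419, 325]) cube([98, 1569, 19]);
translate([1960, 419, 325]) cube([98, 1569, 19]);


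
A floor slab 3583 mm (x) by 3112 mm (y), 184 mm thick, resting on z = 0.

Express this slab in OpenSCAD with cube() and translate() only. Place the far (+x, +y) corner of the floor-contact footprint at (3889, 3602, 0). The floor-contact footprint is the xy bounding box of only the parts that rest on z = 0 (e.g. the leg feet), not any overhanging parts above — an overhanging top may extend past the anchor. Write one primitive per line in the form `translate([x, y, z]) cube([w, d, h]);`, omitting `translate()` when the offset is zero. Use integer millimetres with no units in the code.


translate([306, 490, 0]) cube([3583, 3112, 184]);


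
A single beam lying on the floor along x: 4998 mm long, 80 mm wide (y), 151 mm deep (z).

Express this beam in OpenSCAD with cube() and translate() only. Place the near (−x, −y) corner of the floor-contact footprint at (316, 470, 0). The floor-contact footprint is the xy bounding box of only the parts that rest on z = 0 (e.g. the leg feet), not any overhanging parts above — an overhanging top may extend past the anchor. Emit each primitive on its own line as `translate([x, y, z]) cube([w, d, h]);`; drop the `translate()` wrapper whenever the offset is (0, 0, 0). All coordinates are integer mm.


translate([316, 470, 0]) cube([4998, 80, 151]);


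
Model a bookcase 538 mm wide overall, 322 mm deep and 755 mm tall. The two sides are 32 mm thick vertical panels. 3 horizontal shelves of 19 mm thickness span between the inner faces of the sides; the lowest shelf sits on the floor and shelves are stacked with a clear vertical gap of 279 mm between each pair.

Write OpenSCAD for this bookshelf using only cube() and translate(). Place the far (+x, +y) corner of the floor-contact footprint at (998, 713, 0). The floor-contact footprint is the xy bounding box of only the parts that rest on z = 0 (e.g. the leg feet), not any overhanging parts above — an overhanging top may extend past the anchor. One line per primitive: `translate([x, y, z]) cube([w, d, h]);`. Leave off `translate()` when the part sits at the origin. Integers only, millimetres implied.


translate([460, 391, 0]) cube([32, 322, 755]);
translate([966, 391, 0]) cube([32, 322, 755]);
translate([492, 391, 0]) cube([474, 322, 19]);
translate([492, 391, 298]) cube([474, 322, 19]);
translate([492, 391, 596]) cube([474, 322, 19]);


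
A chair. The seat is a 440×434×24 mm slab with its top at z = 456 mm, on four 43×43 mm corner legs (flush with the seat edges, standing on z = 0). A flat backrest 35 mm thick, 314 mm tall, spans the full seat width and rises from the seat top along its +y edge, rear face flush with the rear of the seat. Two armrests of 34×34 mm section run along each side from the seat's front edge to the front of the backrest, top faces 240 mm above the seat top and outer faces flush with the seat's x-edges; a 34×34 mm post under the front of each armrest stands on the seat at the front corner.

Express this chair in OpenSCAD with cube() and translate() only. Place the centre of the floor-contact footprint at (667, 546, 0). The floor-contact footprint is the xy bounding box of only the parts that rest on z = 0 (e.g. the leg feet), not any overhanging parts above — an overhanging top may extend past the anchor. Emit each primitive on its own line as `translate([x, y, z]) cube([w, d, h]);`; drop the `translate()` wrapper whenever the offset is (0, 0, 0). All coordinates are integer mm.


translate([447, 329, 432]) cube([440, 434, 24]);
translate([447, 329, 0]) cube([43, 43, 432]);
translate([844, 329, 0]) cube([43, 43, 432]);
translate([447, 720, 0]) cube([43, 43, 432]);
translate([844, 720, 0]) cube([43, 43, 432]);
translate([447, 728, 456]) cube([440, 35, 314]);
translate([447, 329, 662]) cube([34, 399, 34]);
translate([853, 329, 662]) cube([34, 399, 34]);
translate([447, 329, 456]) cube([34, 34, 206]);
translate([853, 329, 456]) cube([34, 34, 206]);


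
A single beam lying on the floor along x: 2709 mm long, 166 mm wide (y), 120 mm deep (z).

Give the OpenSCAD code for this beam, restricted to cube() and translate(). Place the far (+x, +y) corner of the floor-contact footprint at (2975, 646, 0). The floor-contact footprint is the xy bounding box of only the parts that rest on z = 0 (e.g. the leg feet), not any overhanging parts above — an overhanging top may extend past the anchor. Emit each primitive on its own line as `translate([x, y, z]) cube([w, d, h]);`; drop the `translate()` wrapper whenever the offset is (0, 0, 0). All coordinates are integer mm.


translate([266, 480, 0]) cube([2709, 166, 120]);


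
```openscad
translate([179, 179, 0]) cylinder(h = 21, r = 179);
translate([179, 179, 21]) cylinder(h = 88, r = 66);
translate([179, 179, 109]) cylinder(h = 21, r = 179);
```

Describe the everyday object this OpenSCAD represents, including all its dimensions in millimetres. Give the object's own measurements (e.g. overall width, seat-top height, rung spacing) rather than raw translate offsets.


A spool: two coaxial disc flanges of radius 179 mm and thickness 21 mm, joined by a core cylinder of radius 66 mm and height 88 mm. The lower flange rests on z = 0 and the three cylinders share a vertical axis.


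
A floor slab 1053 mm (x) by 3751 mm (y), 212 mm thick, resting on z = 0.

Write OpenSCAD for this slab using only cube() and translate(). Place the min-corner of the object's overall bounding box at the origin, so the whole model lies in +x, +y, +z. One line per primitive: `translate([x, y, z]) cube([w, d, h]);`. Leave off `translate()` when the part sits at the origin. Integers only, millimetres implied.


cube([1053, 3751, 212]);


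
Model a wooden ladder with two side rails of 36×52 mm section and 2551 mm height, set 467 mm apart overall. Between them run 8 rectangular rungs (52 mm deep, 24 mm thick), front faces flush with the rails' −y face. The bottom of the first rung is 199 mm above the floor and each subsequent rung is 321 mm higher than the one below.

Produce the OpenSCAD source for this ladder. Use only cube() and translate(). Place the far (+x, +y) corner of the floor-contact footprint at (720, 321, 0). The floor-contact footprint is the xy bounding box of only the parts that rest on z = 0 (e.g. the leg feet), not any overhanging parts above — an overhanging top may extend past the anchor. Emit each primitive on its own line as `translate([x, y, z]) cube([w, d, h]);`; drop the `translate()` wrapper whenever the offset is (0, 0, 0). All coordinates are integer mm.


translate([253, 269, 0]) cube([36, 52, 2551]);
translate([684, 269, 0]) cube([36, 52, 2551]);
translate([289, 269, 199]) cube([395, 52, 24]);
translate([289, 269, 520]) cube([395, 52, 24]);
translate([289, 269, 841]) cube([395, 52, 24]);
translate([289, 269, 1162]) cube([395, 52, 24]);
translate([289, 269, 1483]) cube([395, 52, 24]);
translate([289, 269, 1804]) cube([395, 52, 24]);
translate([289, 269, 2125]) cube([395, 52, 24]);
translate([289, 269, 2446]) cube([395, 52, 24]);


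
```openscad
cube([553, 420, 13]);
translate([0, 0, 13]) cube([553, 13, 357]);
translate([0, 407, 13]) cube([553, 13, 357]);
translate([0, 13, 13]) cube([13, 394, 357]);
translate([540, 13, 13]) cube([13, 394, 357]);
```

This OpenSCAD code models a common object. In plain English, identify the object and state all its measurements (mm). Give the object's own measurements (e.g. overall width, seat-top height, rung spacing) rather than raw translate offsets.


An open-topped rectangular box: outside dimensions 553×420×370 mm, with a uniform wall and base thickness of 13 mm. The base is a full 553×420 slab on the floor; four walls sit on top of the base. The front and back walls (the −y and +y sides) span the full width; the two side walls fit between them.


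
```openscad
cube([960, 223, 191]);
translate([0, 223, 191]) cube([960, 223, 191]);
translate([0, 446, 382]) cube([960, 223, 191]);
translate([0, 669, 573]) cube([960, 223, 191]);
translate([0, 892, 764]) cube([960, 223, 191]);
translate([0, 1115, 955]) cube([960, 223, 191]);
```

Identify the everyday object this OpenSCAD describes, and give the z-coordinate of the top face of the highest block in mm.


A staircase. The total rise is 1146 mm.

6 identical blocks, each offset up and back from the previous — a staircase. Each step is 191 mm tall and there are 6 of them, so the total rise is 6 × 191 = 1146 mm.


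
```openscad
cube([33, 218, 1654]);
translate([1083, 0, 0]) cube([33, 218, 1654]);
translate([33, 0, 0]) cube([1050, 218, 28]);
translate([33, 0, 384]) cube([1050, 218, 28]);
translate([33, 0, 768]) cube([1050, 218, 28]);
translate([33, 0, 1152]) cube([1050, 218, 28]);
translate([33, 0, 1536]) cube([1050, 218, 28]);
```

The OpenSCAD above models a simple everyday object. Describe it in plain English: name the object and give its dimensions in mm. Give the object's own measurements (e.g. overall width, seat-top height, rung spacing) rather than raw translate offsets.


An open bookshelf. Two side panels, each 33 mm thick, 218 mm deep and 1654 mm tall, stand 1116 mm apart (outside-to-outside). Between them sit 5 shelves, each 28 mm thick and 218 mm deep, spanning the full gap between the sides. The bottom shelf rests on the floor (its underside at z = 0) and the clear gap between one shelf's top and the next shelf's underside is 356 mm.


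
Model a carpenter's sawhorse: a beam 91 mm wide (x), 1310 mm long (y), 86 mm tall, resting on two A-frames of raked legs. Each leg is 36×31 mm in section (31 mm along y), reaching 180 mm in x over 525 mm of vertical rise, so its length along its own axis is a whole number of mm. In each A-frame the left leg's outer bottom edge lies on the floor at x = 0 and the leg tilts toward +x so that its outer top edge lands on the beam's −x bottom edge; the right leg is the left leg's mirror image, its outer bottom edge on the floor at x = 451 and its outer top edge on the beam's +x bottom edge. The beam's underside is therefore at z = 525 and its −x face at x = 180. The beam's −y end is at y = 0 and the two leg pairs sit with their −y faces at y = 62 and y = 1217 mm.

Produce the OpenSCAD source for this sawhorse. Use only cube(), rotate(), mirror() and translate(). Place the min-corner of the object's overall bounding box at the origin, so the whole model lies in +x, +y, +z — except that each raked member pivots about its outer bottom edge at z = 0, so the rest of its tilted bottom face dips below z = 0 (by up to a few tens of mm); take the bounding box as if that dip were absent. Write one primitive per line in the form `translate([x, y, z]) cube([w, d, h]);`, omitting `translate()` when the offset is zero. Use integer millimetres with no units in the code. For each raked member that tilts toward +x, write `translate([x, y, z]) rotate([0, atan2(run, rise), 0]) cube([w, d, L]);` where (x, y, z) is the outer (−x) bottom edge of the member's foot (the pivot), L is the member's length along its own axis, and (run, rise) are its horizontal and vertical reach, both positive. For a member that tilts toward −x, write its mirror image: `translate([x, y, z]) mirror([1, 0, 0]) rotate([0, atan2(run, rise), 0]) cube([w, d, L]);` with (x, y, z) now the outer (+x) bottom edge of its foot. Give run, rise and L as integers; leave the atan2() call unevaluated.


translate([180, 0, 525]) cube([91, 1310, 86]);
translate([0, 62, 0]) rotate([0, atan2(180, 525), 0]) cube([36, 31, 555]);
translate([451, 62, 0]) mirror([1, 0, 0]) rotate([0, atan2(180, 525), 0]) cube([36, 31, 555]);
translate([0, 1217, 0]) rotate([0, atan2(180, 525), 0]) cube([36, 31, 555]);
translate([451, 1217, 0]) mirror([1, 0, 0]) rotate([0, atan2(180, 525), 0]) cube([36, 31, 555]);


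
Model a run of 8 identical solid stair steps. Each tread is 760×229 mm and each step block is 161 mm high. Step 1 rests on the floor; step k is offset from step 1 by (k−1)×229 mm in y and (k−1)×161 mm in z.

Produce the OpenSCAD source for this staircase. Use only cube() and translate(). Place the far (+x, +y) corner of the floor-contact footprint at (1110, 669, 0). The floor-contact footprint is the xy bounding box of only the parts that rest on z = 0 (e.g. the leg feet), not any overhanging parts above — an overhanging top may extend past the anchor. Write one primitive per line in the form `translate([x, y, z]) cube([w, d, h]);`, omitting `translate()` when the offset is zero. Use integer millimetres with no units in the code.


translate([350, 440, 0]) cube([760, 229, 161]);
translate([350, 669, 161]) cube([760, 229, 161]);
translate([350, 898, 322]) cube([760, 229, 161]);
translate([350, 1127, 483]) cube([760, 229, 161]);
translate([350, 1356, 644]) cube([760, 229, 161]);
translate([350, 1585, 805]) cube([760, 229, 161]);
translate([350, 1814, 966]) cube([760, 229, 161]);
translate([350, 2043, 1127]) cube([760, 229, 161]);


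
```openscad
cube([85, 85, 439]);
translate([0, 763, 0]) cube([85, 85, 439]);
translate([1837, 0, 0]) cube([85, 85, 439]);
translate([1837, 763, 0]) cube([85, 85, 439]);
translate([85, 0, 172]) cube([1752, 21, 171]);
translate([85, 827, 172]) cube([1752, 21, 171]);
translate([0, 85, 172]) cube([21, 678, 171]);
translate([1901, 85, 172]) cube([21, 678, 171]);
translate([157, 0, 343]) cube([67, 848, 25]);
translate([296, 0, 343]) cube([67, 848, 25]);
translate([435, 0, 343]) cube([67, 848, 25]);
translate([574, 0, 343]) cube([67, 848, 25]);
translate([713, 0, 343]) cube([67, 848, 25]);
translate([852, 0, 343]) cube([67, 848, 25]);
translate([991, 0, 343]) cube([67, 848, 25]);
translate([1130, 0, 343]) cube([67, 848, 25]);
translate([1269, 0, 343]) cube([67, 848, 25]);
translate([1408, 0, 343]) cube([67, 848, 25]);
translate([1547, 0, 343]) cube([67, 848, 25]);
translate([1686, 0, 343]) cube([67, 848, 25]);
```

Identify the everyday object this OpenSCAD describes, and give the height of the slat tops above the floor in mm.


A bed frame. The slat-top height is 368 mm.

Four posts, four rails, and a row of slats — a bed frame. Slats sit on the rails at z = 172 + 171 = 343; with slat thickness 25, the top is 368 mm.


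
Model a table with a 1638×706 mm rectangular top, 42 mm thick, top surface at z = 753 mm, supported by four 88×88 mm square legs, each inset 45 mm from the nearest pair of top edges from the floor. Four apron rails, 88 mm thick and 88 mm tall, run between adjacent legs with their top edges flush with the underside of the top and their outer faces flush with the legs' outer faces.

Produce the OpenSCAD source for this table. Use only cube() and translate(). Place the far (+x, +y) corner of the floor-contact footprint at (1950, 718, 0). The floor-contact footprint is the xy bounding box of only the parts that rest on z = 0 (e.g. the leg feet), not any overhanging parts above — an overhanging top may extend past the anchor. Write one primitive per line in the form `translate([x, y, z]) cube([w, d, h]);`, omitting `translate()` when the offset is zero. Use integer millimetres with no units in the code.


translate([357, 57, 711]) cube([1638, 706, 42]);
translate([402, 102, 0]) cube([88, 88, 711]);
translate([1862, 102, 0]) cube([88, 88, 711]);
translate([402, 630, 0]) cube([88, 88, 711]);
translate([1862, 630, 0]) cube([88, 88, 711]);
translate([490, 102, 623]) cube([1372, 88, 88]);
translate([490, 630, 623]) cube([1372, 88, 88]);
translate([402, 190, 623]) cube([88, 440, 88]);
translate([1862, 190, 623]) cube([88, 440, 88]);


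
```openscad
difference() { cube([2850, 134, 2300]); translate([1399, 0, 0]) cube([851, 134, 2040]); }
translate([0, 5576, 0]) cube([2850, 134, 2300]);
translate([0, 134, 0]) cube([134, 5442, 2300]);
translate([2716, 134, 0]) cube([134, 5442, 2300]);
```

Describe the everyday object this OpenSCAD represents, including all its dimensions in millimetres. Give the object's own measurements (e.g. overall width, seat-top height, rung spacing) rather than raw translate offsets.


A single room: four walls, each 2300 mm tall and 134 mm thick, enclosing an outside footprint 2850×5710 mm (x × y), no floor or roof. The front and back walls (−y and +y sides) run the full x-width; the side walls fit between their inner faces. A door opening 851 mm wide and 2040 mm tall is cut through the front wall from the floor up, its −x edge 1399 mm from the wall's −x end.


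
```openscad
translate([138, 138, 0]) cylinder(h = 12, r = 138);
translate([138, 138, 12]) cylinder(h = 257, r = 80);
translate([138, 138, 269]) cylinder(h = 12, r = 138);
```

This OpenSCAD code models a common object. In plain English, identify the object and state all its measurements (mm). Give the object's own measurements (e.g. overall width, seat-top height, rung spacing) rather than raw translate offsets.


A spool: two coaxial disc flanges of radius 138 mm and thickness 12 mm, joined by a core cylinder of radius 80 mm and height 257 mm. The lower flange rests on z = 0 and the three cylinders share a vertical axis.


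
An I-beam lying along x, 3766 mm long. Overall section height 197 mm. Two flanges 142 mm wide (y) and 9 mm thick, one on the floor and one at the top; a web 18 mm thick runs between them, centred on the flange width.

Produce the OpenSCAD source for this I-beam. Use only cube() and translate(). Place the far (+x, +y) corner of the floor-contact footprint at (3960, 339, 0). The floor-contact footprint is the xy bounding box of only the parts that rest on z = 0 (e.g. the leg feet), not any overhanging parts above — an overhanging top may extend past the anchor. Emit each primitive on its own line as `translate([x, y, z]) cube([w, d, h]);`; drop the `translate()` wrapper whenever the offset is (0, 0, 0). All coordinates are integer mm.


translate([194, 197, 0]) cube([3766, 142, 9]);
translate([194, 259, 9]) cube([3766, 18, 179]);
translate([194, 197, 188]) cube([3766, 142, 9]);


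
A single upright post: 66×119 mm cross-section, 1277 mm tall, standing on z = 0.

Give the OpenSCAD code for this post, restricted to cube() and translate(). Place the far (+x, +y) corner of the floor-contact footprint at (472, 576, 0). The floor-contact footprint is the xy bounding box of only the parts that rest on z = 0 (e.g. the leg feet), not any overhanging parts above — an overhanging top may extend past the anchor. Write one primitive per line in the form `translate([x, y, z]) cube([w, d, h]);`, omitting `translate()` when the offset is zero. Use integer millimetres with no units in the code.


translate([406, 457, 0]) cube([66, 119, 1277]);


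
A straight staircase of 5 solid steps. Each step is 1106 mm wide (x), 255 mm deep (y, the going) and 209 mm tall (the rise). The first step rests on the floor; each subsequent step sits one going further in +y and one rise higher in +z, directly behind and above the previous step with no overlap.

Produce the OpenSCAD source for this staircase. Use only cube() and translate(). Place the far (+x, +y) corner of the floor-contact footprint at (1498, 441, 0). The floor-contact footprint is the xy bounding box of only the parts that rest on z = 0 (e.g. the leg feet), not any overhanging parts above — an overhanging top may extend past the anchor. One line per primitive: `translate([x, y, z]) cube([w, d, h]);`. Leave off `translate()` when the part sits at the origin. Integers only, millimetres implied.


translate([392, 186, 0]) cube([1106, 255, 209]);
translate([392, 441, 209]) cube([1106, 255, 209]);
translate([392, 696, 418]) cube([1106, 255, 209]);
translate([392, 951, 627]) cube([1106, 255, 209]);
translate([392, 1206, 836]) cube([1106, 255, 209]);


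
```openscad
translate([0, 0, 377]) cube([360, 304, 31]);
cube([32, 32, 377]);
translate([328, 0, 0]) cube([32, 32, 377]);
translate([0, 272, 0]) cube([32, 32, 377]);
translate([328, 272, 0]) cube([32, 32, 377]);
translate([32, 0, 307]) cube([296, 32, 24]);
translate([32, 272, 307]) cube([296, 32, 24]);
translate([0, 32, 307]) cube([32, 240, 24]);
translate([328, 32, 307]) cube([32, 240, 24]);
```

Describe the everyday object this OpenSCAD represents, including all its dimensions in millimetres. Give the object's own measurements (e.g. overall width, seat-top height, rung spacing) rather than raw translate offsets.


A simple wooden stool: a rectangular seat 360 mm (x) by 304 mm (y), 31 mm thick, top face at z = 408 mm, on four square legs, each 32×32 mm in cross-section. The legs rest on z = 0, each flush with a corner of the seat. Four stretchers, 32 mm wide and 24 mm tall, connect adjacent legs with their undersides at z = 307 mm, each running between the inner faces of the legs it joins and aligned with the legs' outer faces on the other axis.


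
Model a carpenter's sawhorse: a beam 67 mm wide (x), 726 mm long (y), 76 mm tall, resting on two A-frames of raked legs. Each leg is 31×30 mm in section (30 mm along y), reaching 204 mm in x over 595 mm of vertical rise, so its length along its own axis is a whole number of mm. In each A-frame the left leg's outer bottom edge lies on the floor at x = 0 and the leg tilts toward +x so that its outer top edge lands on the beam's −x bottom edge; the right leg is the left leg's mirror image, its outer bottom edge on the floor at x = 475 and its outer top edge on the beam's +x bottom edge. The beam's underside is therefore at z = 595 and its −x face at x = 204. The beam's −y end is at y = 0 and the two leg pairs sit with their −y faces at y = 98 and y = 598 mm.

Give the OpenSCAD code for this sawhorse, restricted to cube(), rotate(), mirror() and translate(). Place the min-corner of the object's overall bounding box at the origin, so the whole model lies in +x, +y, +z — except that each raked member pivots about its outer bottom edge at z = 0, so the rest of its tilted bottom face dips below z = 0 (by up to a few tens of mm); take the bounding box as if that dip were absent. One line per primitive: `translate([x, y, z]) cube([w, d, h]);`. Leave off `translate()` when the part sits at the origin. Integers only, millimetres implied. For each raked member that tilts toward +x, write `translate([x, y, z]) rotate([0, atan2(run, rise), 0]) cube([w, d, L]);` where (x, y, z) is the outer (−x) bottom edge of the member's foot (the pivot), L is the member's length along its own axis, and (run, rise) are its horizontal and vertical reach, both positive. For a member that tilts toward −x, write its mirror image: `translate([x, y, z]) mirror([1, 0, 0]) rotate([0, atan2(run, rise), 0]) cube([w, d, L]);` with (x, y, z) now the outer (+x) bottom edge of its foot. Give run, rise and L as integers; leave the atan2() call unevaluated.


translate([204, 0, 595]) cube([67, 726, 76]);
translate([0, 98, 0]) rotate([0, atan2(204, 595), 0]) cube([31, 30, 629]);
translate([475, 98, 0]) mirror([1, 0, 0]) rotate([0, atan2(204, 595), 0]) cube([31, 30, 629]);
translate([0, 598, 0]) rotate([0, atan2(204, 595), 0]) cube([31, 30, 629]);
translate([475, 598, 0]) mirror([1, 0, 0]) rotate([0, atan2(204, 595), 0]) cube([31, 30, 629]);
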